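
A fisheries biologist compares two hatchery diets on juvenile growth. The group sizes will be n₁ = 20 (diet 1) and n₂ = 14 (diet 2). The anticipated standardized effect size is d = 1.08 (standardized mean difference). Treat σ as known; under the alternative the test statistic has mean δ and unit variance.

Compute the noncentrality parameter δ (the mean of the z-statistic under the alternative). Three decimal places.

δ ≈ 3.099

The noncentrality parameter scales effect size by the design's sample-size factor: δ = d / √(1/n₁ + 1/n₂) = 1.08 / √(1/20 + 1/14) = 3.0993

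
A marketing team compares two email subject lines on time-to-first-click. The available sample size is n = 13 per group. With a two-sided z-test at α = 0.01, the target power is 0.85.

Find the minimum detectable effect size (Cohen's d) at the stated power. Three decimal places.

d ≈ 1.417

Required noncentrality: δ = z_{0.005} + z_{0.15} = 2.576 + 1.036 = 3.612.
(Lower-tail contribution to power is negligible for δ > 0.)
δ = d·√(n/2) ⇒ d = δ/√(n/2) = 3.612/√(13/2) = 1.4168.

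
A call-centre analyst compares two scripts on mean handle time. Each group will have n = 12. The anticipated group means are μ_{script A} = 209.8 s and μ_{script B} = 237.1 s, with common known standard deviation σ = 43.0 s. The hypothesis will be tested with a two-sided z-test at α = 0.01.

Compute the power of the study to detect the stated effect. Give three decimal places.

Power ≈ 0.154

Standardized effect: d = |μ_{script A} − μ_{script B}| / σ = |209.8 − 237.1| / 43.0 = 0.6349
Noncentrality parameter: δ = d·√(n/2) = 0.6349 × √(12/2) = 1.5551
Two-sided α = 0.01 → critical value z_{0.005} = 2.576.
Power = Φ(δ − 2.576) + Φ(−δ − 2.576) = Φ(-1.021) + Φ(-4.131) = 0.1537 + 0.0000 = 0.1537.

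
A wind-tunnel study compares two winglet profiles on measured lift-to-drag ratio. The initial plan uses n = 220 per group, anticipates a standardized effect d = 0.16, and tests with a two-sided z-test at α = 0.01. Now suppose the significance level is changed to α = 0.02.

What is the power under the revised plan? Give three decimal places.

δ = d·√(n/2) = 0.16 × √(220/2) = 1.6781 (unchanged). New critical value: z_{0.01} = 2.326.
Revised power = Φ(δ − 2.326) + Φ(−δ − 2.326) = Φ(-0.648) + Φ(-4.004) = 0.2584 + 0.0000 = 0.2584.

Power ≈ 0.258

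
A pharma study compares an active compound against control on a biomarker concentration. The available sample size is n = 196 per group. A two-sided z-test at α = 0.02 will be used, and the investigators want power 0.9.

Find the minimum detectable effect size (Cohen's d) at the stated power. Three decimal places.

d ≈ 0.364

Required noncentrality: δ = z_{0.01} + z_{0.10} = 2.326 + 1.282 = 3.608.
(The second rejection-region term Φ(−δ − z_{α/2}) is negligible and dropped.)
δ = d·√(n/2) ⇒ d = δ/√(n/2) = 3.608/√(196/2) = 0.3645.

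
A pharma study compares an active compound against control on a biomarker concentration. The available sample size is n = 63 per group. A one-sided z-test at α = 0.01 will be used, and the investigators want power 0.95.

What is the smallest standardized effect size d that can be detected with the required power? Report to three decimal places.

Required noncentrality: δ = z_{0.01} + z_{0.05} = 2.326 + 1.645 = 3.971.
δ = d·√(n/2) ⇒ d = δ/√(n/2) = 3.971/√(63/2) = 0.7076.

d ≈ 0.708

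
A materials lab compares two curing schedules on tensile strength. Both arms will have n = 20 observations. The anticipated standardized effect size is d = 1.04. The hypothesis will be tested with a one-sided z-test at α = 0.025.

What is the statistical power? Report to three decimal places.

Power ≈ 0.908

Noncentrality parameter: δ = d·√(n/2) = 1.04 × √(20/2) = 3.2888
Critical value for a one-sided test at α = 0.025: z_α = 1.960.
Power = Φ(δ − 1.960) = Φ(1.329) = 0.9080.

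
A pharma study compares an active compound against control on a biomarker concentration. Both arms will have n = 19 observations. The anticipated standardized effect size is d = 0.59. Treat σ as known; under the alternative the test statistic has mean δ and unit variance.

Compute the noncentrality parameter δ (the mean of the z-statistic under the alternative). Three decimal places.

The noncentrality parameter scales effect size by the design's sample-size factor: δ = d·√(n/2) = 0.59 × √(19/2) = 1.8185

δ ≈ 1.819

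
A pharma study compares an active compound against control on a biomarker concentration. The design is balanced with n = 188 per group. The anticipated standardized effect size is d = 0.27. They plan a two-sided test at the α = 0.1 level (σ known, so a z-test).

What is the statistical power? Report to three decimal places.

Noncentrality parameter: δ = d·√(n/2) = 0.27 × √(188/2) = 2.6177
Critical value for a two-sided test at α = 0.1: z_{α/2} = 1.645.
Power = Φ(δ − 1.645) + Φ(−δ − 1.645) = Φ(0.973) + Φ(-4.263) = 0.8347 + 0.0000 = 0.8347.

Power ≈ 0.835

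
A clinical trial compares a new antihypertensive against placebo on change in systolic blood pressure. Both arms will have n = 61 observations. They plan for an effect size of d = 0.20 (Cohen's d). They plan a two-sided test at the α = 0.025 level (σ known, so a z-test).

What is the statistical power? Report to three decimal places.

Noncentrality parameter: δ = d·√(n/2) = 0.20 × √(61/2) = 1.1045
Critical value for a two-sided test at α = 0.025: z_{α/2} = 2.241.
Power = Φ(δ − 2.241) + Φ(−δ − 2.241) = Φ(-1.137) + Φ(-3.346) = 0.1278 + 0.0004 = 0.1282.

Power ≈ 0.128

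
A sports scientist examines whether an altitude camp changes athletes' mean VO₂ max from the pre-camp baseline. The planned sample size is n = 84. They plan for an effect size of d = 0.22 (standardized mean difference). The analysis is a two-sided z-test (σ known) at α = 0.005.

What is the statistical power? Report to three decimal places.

Noncentrality parameter: δ = d·√n = 0.22 × √84 = 2.0163
Critical value for a two-sided test at α = 0.005: z_{α/2} = 2.807.
Power = Φ(δ − 2.807) + Φ(−δ − 2.807) = Φ(-0.791) + Φ(-4.823) = 0.2146 + 0.0000 = 0.2146.

Power ≈ 0.215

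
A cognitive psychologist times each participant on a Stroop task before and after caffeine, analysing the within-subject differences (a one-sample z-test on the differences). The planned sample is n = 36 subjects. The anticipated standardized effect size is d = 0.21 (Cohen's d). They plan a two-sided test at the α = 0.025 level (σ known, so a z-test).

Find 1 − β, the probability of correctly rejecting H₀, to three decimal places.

Noncentrality parameter: δ = d·√n = 0.21 × √36 = 1.2600
Two-sided α = 0.025 → critical value z_{0.0125} = 2.241.
Power = Φ(δ − 2.241) + Φ(−δ − 2.241) = Φ(-0.981) + Φ(-3.501) = 0.1632 + 0.0002 = 0.1634.

Power ≈ 0.163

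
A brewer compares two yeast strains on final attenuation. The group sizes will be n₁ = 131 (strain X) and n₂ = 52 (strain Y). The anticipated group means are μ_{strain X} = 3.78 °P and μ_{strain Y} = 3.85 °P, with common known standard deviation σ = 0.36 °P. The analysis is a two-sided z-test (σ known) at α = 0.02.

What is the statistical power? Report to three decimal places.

Power ≈ 0.127

Standardized effect: d = |μ_{strain X} − μ_{strain Y}| / σ = |3.78 − 3.85| / 0.36 = 0.1944
Noncentrality parameter: λ = d / √(1/n₁ + 1/n₂) = 0.1944 / √(1/131 + 1/52) = 1.1863
Critical value for a two-sided test at α = 0.02: z_{α/2} = 2.326.
Power = Φ(λ − 2.326) + Φ(−λ − 2.326) = Φ(-1.140) + Φ(-3.513) = 0.1271 + 0.0002 = 0.1274.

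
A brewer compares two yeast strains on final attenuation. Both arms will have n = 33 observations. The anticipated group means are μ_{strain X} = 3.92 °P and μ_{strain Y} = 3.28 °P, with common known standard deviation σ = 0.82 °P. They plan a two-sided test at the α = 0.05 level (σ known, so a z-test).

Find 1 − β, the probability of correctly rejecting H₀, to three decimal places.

Power ≈ 0.887

Standardized effect: d = |μ_{strain X} − μ_{strain Y}| / σ = |3.92 − 3.28| / 0.82 = 0.7805
Noncentrality parameter: δ = d·√(n/2) = 0.7805 × √(33/2) = 3.1704
Critical value for a two-sided test at α = 0.05: z_{α/2} = 1.960.
Power = Φ(δ − 1.960) + Φ(−δ − 1.960) = Φ(1.210) + Φ(-5.130) = 0.8869 + 0.0000 = 0.8869.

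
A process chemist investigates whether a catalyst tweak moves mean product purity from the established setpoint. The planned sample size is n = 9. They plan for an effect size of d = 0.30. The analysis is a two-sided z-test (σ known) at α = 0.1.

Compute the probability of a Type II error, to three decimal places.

β ≈ 0.766

Noncentrality parameter: δ = d·√n = 0.30 × √9 = 0.9000
Two-sided α = 0.1 → critical value z_{0.05} = 1.645.
Power = Φ(δ − 1.645) + Φ(−δ − 1.645) = Φ(-0.745) + Φ(-2.545) = 0.2282 + 0.0055 = 0.2336.
Type II error: β = 1 − power = 1 − 0.2336 = 0.7664.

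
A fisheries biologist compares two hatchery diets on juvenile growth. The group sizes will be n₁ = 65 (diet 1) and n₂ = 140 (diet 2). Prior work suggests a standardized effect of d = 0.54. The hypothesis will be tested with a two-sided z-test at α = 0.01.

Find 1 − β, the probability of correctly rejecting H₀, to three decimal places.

Noncentrality parameter: δ = d / √(1/n₁ + 1/n₂) = 0.54 / √(1/65 + 1/140) = 3.5978
Critical value for a two-sided test at α = 0.01: z_{α/2} = 2.576.
Power = Φ(δ − 2.576) + Φ(−δ − 2.576) = Φ(1.022) + Φ(-6.174) = 0.8466 + 0.0000 = 0.8466.

Power ≈ 0.847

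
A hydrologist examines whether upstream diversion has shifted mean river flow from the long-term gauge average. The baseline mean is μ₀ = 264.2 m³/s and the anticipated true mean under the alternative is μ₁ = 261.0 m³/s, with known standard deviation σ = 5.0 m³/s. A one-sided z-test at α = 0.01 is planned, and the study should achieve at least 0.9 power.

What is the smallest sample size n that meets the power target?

n = 32

Standardized effect: d = |μ₁ − μ₀| / σ = |261.0 − 264.2| / 5.0 = 0.6400
For power 0.9 need Φ(δ − z_{0.01}) = 0.9, so δ = z_{0.01} + z_{0.10} = 2.326 + 1.282 = 3.608.
δ = d·√n ⇒ n = (δ/d)² = (3.608 / 0.6400)² = 31.78.
Round up to the next whole unit.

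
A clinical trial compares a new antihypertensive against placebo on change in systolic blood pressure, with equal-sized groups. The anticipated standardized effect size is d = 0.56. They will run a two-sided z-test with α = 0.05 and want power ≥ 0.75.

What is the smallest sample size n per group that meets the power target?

Set Φ(δ − 1.960) = 0.75; then δ − 1.960 = Φ⁻¹(0.75) = 0.674, giving δ = 2.634.
(Ignoring the negligible lower-tail rejection probability gives the usual closed-form inversion.)
δ = d·√(n/2) ⇒ n = 2(δ/d)² = 2 × (2.634 / 0.56)² = 44.26.
Round up to the next whole unit.

n = 45 per group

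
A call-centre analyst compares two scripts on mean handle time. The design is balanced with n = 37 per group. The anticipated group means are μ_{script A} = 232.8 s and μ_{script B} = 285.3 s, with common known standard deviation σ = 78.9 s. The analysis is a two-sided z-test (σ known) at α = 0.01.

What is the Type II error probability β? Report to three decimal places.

β ≈ 0.387

Standardized effect: d = |μ_{script A} − μ_{script B}| / σ = |232.8 − 285.3| / 78.9 = 0.6654
Noncentrality parameter: λ = d·√(n/2) = 0.6654 × √(37/2) = 2.8620
Two-sided α = 0.01 → critical value z_{0.005} = 2.576.
Power = Φ(λ − 2.576) + Φ(−λ − 2.576) = Φ(0.286) + Φ(-5.438) = 0.6126 + 0.0000 = 0.6126.
Type II error: β = 1 − power = 1 − 0.6126 = 0.3874.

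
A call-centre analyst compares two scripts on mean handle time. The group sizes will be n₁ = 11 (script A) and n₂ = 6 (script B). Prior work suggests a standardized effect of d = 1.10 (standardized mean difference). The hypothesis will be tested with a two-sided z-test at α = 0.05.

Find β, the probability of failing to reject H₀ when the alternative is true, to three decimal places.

β ≈ 0.418

Noncentrality parameter: δ = d / √(1/n₁ + 1/n₂) = 1.10 / √(1/11 + 1/6) = 2.1674
Two-sided α = 0.05 → critical value z_{0.025} = 1.960.
Power = Φ(δ − 1.960) + Φ(−δ − 1.960) = Φ(0.207) + Φ(-4.127) = 0.5822 + 0.0000 = 0.5822.
Type II error: β = 1 − power = 1 − 0.5822 = 0.4178.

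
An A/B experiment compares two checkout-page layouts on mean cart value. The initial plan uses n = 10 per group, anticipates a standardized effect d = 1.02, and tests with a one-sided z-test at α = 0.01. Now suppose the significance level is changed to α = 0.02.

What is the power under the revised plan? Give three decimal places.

Power ≈ 0.590

δ = d·√(n/2) = 1.02 × √(10/2) = 2.2808 (unchanged). New critical value: z_{0.02} = 2.054.
Revised power = Φ(δ − 2.054) = Φ(0.227) = 0.5898.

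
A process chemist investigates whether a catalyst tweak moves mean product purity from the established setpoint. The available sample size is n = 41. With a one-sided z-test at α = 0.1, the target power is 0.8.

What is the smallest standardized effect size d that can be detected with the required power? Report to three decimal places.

d ≈ 0.332

Need Φ(δ − 1.282) = 0.8, so δ = 1.282 + 0.842 = 2.123.
δ = d·√n ⇒ d = δ/√n = 2.123/√41 = 0.3316.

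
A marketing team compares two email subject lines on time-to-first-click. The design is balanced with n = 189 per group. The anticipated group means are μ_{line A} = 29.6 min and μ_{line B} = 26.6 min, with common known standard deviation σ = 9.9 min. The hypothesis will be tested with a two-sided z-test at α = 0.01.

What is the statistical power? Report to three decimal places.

Power ≈ 0.644

Standardized effect: d = |μ_{line A} − μ_{line B}| / σ = |29.6 − 26.6| / 9.9 = 0.3030
Noncentrality parameter: δ = d·√(n/2) = 0.3030 × √(189/2) = 2.9458
Two-sided α = 0.01 → critical value z_{0.005} = 2.576.
Power = Φ(δ − 2.576) + Φ(−δ − 2.576) = Φ(0.370) + Φ(-5.522) = 0.6443 + 0.0000 = 0.6443.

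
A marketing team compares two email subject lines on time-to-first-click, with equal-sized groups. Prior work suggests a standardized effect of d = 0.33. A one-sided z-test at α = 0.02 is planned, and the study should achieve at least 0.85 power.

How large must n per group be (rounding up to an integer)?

n = 176 per group

For power 0.85 need Φ(δ − z_{0.02}) = 0.85, so δ = z_{0.02} + z_{0.15} = 2.054 + 1.036 = 3.090.
δ = d·√(n/2) ⇒ n = 2(δ/d)² = 2 × (3.090 / 0.33)² = 175.38.
Rounding up, n = 176 per group.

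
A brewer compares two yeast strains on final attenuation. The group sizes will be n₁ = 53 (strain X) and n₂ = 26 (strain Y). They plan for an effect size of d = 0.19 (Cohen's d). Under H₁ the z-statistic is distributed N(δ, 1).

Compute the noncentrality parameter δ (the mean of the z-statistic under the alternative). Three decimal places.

δ = d / √(1/n₁ + 1/n₂) = 0.19 / √(1/53 + 1/26) = 0.7935

δ ≈ 0.794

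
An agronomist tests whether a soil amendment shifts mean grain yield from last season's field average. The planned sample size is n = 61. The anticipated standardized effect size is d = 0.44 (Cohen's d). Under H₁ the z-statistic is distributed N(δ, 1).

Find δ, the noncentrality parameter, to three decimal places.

δ ≈ 3.437

δ = d·√n = 0.44 × √61 = 3.4365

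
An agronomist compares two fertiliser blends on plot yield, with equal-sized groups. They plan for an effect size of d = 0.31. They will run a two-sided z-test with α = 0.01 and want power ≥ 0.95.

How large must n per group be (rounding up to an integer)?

For power 0.95 need Φ(δ − z_{0.005}) = 0.95, so δ = z_{0.005} + z_{0.05} = 2.576 + 1.645 = 4.221.
(The Φ(−δ − z_{α/2}) term is vanishingly small for δ > 0 and is dropped in the standard sample-size formula.)
δ = d·√(n/2) ⇒ n = 2(δ/d)² = 2 × (4.221 / 0.31)² = 370.74.
Round up to the next whole unit.

n = 371 per group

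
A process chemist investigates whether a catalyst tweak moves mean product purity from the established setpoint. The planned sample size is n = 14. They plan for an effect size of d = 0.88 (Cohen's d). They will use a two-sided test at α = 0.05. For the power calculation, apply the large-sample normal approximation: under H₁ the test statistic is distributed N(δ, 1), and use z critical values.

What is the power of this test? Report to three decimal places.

Noncentrality parameter: δ = d·√n = 0.88 × √14 = 3.2927
Two-sided α = 0.05 → critical value z_{0.025} = 1.960.
Power = Φ(δ − 1.960) + Φ(−δ − 1.960) = Φ(1.333) + Φ(-5.253) = 0.9087 + 0.0000 = 0.9087.

Power ≈ 0.909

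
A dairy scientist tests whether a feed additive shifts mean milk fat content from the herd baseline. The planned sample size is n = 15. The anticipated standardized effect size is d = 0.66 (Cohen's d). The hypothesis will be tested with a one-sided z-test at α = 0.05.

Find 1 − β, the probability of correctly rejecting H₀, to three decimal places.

Power ≈ 0.819

Noncentrality parameter: δ = d·√n = 0.66 × √15 = 2.5562
Critical value for a one-sided test at α = 0.05: z_α = 1.645.
Power = Φ(δ − 1.645) = Φ(0.911) = 0.8189.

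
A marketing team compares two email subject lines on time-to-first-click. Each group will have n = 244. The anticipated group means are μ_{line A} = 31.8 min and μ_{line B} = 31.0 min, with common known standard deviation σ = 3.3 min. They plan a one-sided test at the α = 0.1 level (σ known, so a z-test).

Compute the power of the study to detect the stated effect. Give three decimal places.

Power ≈ 0.919

Standardized effect: d = |μ_{line A} − μ_{line B}| / σ = |31.8 − 31.0| / 3.3 = 0.2424
Noncentrality parameter: δ = d·√(n/2) = 0.2424 × √(244/2) = 2.6777
Critical value for a one-sided test at α = 0.1: z_α = 1.282.
Power = Φ(δ − 1.282) = Φ(1.396) = 0.9187.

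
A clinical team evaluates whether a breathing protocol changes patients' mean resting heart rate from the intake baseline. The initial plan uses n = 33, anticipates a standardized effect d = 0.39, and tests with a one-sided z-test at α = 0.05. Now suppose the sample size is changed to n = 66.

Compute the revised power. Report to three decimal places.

Power ≈ 0.936

With n = 66: δ = d·√n = 0.39 × √66 = 3.1684. Critical value z_{0.05} = 1.645.
Revised power = P(Z > 1.645 − δ) = Φ(1.524) = 0.9362.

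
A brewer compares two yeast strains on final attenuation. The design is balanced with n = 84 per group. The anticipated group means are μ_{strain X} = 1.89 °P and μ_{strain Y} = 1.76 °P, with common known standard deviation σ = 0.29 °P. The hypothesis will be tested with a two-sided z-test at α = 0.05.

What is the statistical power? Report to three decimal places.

Power ≈ 0.828

Standardized effect: d = |μ_{strain X} − μ_{strain Y}| / σ = |1.89 − 1.76| / 0.29 = 0.4483
Noncentrality parameter: δ = d·√(n/2) = 0.4483 × √(84/2) = 2.9052
Two-sided α = 0.05 → critical value z_{0.025} = 1.960.
Power = Φ(δ − 1.960) + Φ(−δ − 1.960) = Φ(0.945) + Φ(-4.865) = 0.8277 + 0.0000 = 0.8277.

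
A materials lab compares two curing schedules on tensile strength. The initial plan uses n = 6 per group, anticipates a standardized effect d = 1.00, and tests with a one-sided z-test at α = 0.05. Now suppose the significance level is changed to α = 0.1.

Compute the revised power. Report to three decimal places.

δ = d·√(n/2) = 1.00 × √(6/2) = 1.7321 (unchanged). New critical value: z_{0.1} = 1.282.
Revised power = P(Z > 1.282 − δ) = Φ(0.450) = 0.6738.

Power ≈ 0.674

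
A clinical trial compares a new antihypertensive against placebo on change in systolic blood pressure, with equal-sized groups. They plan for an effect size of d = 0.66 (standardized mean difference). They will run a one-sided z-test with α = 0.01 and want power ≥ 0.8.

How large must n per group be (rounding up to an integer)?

For power 0.8 need Φ(δ − z_{0.01}) = 0.8, so δ = z_{0.01} + z_{0.20} = 2.326 + 0.842 = 3.168.
δ = d·√(n/2) ⇒ n = 2(δ/d)² = 2 × (3.168 / 0.66)² = 46.08.
Rounding up, n = 47 per group.

n = 47 per group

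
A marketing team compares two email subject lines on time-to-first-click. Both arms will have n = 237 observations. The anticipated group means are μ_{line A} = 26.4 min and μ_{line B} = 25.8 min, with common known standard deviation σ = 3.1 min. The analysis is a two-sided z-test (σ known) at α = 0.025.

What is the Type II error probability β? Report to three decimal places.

Standardized effect: d = |μ_{line A} − μ_{line B}| / σ = |26.4 − 25.8| / 3.1 = 0.1935
Noncentrality parameter: δ = d·√(n/2) = 0.1935 × √(237/2) = 2.1069
Two-sided α = 0.025 → critical value z_{0.0125} = 2.241.
Power = Φ(δ − 2.241) + Φ(−δ − 2.241) = Φ(-0.134) + Φ(-4.348) = 0.4465 + 0.0000 = 0.4465.
Type II error: β = 1 − power = 1 − 0.4465 = 0.5535.

β ≈ 0.553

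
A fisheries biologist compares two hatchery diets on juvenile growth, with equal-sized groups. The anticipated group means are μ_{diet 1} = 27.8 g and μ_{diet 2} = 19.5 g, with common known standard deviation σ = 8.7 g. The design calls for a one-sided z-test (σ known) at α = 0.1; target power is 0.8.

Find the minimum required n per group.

n = 10 per group

Standardized effect: d = |μ_{diet 1} − μ_{diet 2}| / σ = |27.8 − 19.5| / 8.7 = 0.9540
Set Φ(δ − 1.282) = 0.8; then δ − 1.282 = Φ⁻¹(0.8) = 0.842, giving δ = 2.123.
δ = d·√(n/2) ⇒ n = 2(δ/d)² = 2 × (2.123 / 0.9540)² = 9.91.
Round up to the next whole unit.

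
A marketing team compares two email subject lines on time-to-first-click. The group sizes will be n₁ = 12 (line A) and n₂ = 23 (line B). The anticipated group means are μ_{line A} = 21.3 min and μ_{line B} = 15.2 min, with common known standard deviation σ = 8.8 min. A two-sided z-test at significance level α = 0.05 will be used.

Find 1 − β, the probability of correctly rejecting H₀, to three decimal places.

Standardized effect: d = |μ_{line A} − μ_{line B}| / σ = |21.3 − 15.2| / 8.8 = 0.6932
Noncentrality parameter: δ = d / √(1/n₁ + 1/n₂) = 0.6932 / √(1/12 + 1/23) = 1.9466
Critical value for a two-sided test at α = 0.05: z_{α/2} = 1.960.
Power = Φ(δ − 1.960) + Φ(−δ − 1.960) = Φ(-0.013) + Φ(-3.907) = 0.4947 + 0.0000 = 0.4947.

Power ≈ 0.495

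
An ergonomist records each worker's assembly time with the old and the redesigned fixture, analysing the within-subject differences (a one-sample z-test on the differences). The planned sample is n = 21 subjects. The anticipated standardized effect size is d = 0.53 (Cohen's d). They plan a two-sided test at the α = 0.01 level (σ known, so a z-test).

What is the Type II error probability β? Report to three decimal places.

Noncentrality parameter: δ = d·√n = 0.53 × √21 = 2.4288
Critical value for a two-sided test at α = 0.01: z_{α/2} = 2.576.
Power = Φ(δ − 2.576) + Φ(−δ − 2.576) = Φ(-0.147) + Φ(-5.005) = 0.4415 + 0.0000 = 0.4415.
Type II error: β = 1 − power = 1 − 0.4415 = 0.5585.

β ≈ 0.558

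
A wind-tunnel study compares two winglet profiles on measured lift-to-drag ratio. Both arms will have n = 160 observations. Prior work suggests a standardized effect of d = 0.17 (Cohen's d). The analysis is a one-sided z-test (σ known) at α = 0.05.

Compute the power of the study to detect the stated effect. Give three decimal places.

Noncentrality parameter: δ = d·√(n/2) = 0.17 × √(160/2) = 1.5205
One-sided α = 0.05 → critical value z_{0.05} = 1.645.
Power = P(Z > 1.645 − δ) = Φ(-0.124) = 0.4505.

Power ≈ 0.451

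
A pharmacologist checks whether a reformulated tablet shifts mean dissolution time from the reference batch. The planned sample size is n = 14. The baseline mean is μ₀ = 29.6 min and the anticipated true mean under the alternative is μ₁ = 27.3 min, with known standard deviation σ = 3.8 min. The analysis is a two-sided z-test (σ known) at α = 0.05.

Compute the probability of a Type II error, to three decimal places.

Standardized effect: d = |μ₁ − μ₀| / σ = |27.3 − 29.6| / 3.8 = 0.6053
Noncentrality parameter: δ = d·√n = 0.6053 × √14 = 2.2647
Two-sided α = 0.05 → critical value z_{0.025} = 1.960.
Power = Φ(δ − 1.960) + Φ(−δ − 1.960) = Φ(0.305) + Φ(-4.225) = 0.6197 + 0.0000 = 0.6197.
Type II error: β = 1 − power = 1 − 0.6197 = 0.3803.

β ≈ 0.380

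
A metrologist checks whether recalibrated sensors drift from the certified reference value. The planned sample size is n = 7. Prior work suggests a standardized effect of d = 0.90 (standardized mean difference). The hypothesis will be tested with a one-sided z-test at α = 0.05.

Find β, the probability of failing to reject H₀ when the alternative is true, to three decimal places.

Noncentrality parameter: δ = d·√n = 0.90 × √7 = 2.3812
One-sided α = 0.05 → critical value z_{0.05} = 1.645.
Power = P(Z > 1.645 − δ) = Φ(0.736) = 0.7692.
Type II error: β = 1 − power = 1 − 0.7692 = 0.2308.

β ≈ 0.231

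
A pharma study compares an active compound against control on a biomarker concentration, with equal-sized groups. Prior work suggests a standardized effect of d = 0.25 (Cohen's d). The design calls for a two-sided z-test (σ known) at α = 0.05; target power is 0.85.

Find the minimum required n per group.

For power 0.85 need Φ(δ − z_{0.025}) = 0.85, so δ = z_{0.025} + z_{0.15} = 1.960 + 1.036 = 2.996.
(For δ > 0 the lower-tail rejection region contributes negligibly to power, so the one-term inversion is standard.)
δ = d·√(n/2) ⇒ n = 2(δ/d)² = 2 × (2.996 / 0.25)² = 287.31.
Round up to the next whole unit.

n = 288 per group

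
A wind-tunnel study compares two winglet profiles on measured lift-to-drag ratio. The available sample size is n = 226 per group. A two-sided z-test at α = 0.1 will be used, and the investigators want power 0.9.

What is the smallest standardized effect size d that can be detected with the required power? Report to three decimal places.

d ≈ 0.275

Need Φ(δ − 1.645) = 0.9, so δ = 1.645 + 1.282 = 2.926.
(Lower-tail contribution to power is negligible for δ > 0.)
δ = d·√(n/2) ⇒ d = δ/√(n/2) = 2.926/√(226/2) = 0.2753.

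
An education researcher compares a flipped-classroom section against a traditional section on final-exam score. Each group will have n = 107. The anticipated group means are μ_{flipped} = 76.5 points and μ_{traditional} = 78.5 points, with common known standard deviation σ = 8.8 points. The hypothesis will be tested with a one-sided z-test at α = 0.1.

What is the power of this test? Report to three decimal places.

Power ≈ 0.648

Standardized effect: d = |μ_{flipped} − μ_{traditional}| / σ = |76.5 − 78.5| / 8.8 = 0.2273
Noncentrality parameter: δ = d·√(n/2) = 0.2273 × √(107/2) = 1.6624
One-sided α = 0.1 → critical value z_{0.1} = 1.282.
Power = P(Z > 1.282 − δ) = Φ(0.381) = 0.6483.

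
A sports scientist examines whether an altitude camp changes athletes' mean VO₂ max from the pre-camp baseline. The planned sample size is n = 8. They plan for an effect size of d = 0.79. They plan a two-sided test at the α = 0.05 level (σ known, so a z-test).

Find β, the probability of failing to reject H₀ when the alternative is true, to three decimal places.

β ≈ 0.392

Noncentrality parameter: δ = d·√n = 0.79 × √8 = 2.2345
Two-sided α = 0.05 → critical value z_{0.025} = 1.960.
Power = Φ(δ − 1.960) + Φ(−δ − 1.960) = Φ(0.274) + Φ(-4.194) = 0.6081 + 0.0000 = 0.6082.
Type II error: β = 1 − power = 1 − 0.6082 = 0.3918.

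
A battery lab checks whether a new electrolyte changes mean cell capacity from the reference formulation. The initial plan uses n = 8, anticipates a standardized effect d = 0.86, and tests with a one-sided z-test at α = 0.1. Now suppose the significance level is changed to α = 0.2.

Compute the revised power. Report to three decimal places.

Power ≈ 0.944

δ = d·√n = 0.86 × √8 = 2.4324 (unchanged). New critical value: z_{0.2} = 0.842.
Revised power = P(Z > 0.842 − δ) = Φ(1.591) = 0.9442.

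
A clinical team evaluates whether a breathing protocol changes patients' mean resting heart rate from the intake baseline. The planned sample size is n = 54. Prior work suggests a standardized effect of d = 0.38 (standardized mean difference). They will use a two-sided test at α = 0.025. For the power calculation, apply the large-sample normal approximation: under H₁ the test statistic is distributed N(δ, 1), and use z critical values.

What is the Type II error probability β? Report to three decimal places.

β ≈ 0.291

Noncentrality parameter: δ = d·√n = 0.38 × √54 = 2.7924
Two-sided α = 0.025 → critical value z_{0.0125} = 2.241.
Power = Φ(δ − 2.241) + Φ(−δ − 2.241) = Φ(0.551) + Φ(-5.034) = 0.7092 + 0.0000 = 0.7092.
Type II error: β = 1 − power = 1 − 0.7092 = 0.2908.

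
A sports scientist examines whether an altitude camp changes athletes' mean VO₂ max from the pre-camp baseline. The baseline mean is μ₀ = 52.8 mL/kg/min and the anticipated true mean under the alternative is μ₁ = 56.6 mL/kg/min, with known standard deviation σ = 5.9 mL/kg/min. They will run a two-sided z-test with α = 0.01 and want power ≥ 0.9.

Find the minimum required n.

Standardized effect: d = |μ₁ − μ₀| / σ = |56.6 − 52.8| / 5.9 = 0.6441
For power 0.9 need Φ(δ − z_{0.005}) = 0.9, so δ = z_{0.005} + z_{0.10} = 2.576 + 1.282 = 3.857.
(Ignoring the negligible lower-tail rejection probability gives the usual closed-form inversion.)
δ = d·√n ⇒ n = (δ/d)² = (3.857 / 0.6441)² = 35.87.
Round up to the next whole unit.

n = 36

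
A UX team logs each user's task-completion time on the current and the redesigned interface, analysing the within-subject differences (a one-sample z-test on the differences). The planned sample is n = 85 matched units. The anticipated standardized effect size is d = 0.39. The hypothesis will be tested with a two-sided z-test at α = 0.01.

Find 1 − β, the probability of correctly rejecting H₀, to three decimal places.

Power ≈ 0.846

Noncentrality parameter: δ = d·√n = 0.39 × √85 = 3.5956
Two-sided α = 0.01 → critical value z_{0.005} = 2.576.
Power = Φ(δ − 2.576) + Φ(−δ − 2.576) = Φ(1.020) + Φ(-6.171) = 0.8461 + 0.0000 = 0.8461.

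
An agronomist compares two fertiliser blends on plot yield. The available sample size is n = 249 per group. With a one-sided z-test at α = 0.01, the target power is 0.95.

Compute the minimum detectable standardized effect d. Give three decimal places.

d ≈ 0.356

Need Φ(δ − 2.326) = 0.95, so δ = 2.326 + 1.645 = 3.971.
δ = d·√(n/2) ⇒ d = δ/√(n/2) = 3.971/√(249/2) = 0.3559.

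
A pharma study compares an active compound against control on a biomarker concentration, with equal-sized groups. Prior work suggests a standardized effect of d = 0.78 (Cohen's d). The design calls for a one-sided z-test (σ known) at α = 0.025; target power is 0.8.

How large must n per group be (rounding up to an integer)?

n = 26 per group

Set Φ(δ − 1.960) = 0.8; then δ − 1.960 = Φ⁻¹(0.8) = 0.842, giving δ = 2.802.
δ = d·√(n/2) ⇒ n = 2(δ/d)² = 2 × (2.802 / 0.78)² = 25.80.
Rounding up, n = 26 per group.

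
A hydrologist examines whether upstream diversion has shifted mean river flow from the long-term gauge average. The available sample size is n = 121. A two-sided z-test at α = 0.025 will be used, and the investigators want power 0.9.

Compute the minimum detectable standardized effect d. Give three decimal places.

Need Φ(δ − 2.241) = 0.9, so δ = 2.241 + 1.282 = 3.523.
(Lower-tail contribution to power is negligible for δ > 0.)
δ = d·√n ⇒ d = δ/√n = 3.523/√121 = 0.3203.

d ≈ 0.320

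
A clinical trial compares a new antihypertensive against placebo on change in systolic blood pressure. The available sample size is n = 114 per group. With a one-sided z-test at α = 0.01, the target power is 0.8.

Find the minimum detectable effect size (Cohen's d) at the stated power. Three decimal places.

Required noncentrality: δ = z_{0.01} + z_{0.20} = 2.326 + 0.842 = 3.168.
δ = d·√(n/2) ⇒ d = δ/√(n/2) = 3.168/√(114/2) = 0.4196.

d ≈ 0.420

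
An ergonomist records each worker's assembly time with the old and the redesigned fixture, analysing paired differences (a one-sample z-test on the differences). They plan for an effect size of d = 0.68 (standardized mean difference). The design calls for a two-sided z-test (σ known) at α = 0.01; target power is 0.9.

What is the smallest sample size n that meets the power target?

Set Φ(δ − 2.576) = 0.9; then δ − 2.576 = Φ⁻¹(0.9) = 1.282, giving δ = 3.857.
(The Φ(−δ − z_{α/2}) term is vanishingly small for δ > 0 and is dropped in the standard sample-size formula.)
δ = d·√n ⇒ n = (δ/d)² = (3.857 / 0.68)² = 32.18.
Rounding up, n = 33.

n = 33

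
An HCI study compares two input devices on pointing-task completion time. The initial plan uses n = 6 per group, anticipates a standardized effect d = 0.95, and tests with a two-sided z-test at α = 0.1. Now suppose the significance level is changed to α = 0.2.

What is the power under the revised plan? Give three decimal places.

Power ≈ 0.644

δ = d·√(n/2) = 0.95 × √(6/2) = 1.6454 (unchanged). New critical value: z_{0.1} = 1.282.
Revised power = Φ(δ − 1.282) + Φ(−δ − 1.282) = Φ(0.364) + Φ(-2.927) = 0.6420 + 0.0017 = 0.6437.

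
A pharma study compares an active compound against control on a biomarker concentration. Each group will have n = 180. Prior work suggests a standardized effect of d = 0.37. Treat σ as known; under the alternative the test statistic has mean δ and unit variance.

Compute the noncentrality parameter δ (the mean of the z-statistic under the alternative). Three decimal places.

δ ≈ 3.510

δ = d·√(n/2) = 0.37 × √(180/2) = 3.5101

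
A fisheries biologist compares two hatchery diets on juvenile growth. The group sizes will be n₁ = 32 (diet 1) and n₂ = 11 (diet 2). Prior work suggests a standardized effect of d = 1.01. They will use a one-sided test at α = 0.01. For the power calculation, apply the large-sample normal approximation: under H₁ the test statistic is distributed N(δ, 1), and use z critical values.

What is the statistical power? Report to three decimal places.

Power ≈ 0.713

Noncentrality parameter: δ = d / √(1/n₁ + 1/n₂) = 1.01 / √(1/32 + 1/11) = 2.8897
Critical value for a one-sided test at α = 0.01: z_α = 2.326.
Power = Φ(δ − 2.326) = Φ(0.563) = 0.7134.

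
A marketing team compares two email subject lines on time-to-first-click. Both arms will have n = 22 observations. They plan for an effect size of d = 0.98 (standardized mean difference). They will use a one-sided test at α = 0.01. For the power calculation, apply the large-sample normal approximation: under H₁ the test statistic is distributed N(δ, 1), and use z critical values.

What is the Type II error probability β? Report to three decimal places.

Noncentrality parameter: δ = d·√(n/2) = 0.98 × √(22/2) = 3.2503
One-sided α = 0.01 → critical value z_{0.01} = 2.326.
Power = P(Z > 2.326 − δ) = Φ(0.924) = 0.8222.
Type II error: β = 1 − power = 1 − 0.8222 = 0.1778.

β ≈ 0.178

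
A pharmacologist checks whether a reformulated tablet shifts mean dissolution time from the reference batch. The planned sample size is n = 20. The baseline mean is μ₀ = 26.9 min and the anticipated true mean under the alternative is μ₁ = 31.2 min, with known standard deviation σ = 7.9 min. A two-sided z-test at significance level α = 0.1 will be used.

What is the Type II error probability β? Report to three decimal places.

β ≈ 0.215

Standardized effect: d = |μ₁ − μ₀| / σ = |31.2 − 26.9| / 7.9 = 0.5443
Noncentrality parameter: δ = d·√n = 0.5443 × √20 = 2.4342
Critical value for a two-sided test at α = 0.1: z_{α/2} = 1.645.
Power = Φ(δ − 1.645) + Φ(−δ − 1.645) = Φ(0.789) + Φ(-4.079) = 0.7850 + 0.0000 = 0.7851.
Type II error: β = 1 − power = 1 − 0.7851 = 0.2149.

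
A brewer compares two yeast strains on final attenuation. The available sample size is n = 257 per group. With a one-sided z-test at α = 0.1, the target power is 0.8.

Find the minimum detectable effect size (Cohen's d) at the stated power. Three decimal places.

d ≈ 0.187

Need Φ(δ − 1.282) = 0.8, so δ = 1.282 + 0.842 = 2.123.
δ = d·√(n/2) ⇒ d = δ/√(n/2) = 2.123/√(257/2) = 0.1873.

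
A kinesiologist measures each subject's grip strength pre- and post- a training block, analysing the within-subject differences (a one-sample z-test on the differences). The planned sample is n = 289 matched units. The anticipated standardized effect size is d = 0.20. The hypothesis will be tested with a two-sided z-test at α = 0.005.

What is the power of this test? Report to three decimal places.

Power ≈ 0.723

Noncentrality parameter: δ = d·√n = 0.20 × √289 = 3.4000
Critical value for a two-sided test at α = 0.005: z_{α/2} = 2.807.
Power = Φ(δ − 2.807) + Φ(−δ − 2.807) = Φ(0.593) + Φ(-6.207) = 0.7234 + 0.0000 = 0.7234.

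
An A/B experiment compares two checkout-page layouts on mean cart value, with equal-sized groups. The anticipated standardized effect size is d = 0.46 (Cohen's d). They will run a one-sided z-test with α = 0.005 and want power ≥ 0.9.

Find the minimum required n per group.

n = 141 per group

Set Φ(δ − 2.576) = 0.9; then δ − 2.576 = Φ⁻¹(0.9) = 1.282, giving δ = 3.857.
δ = d·√(n/2) ⇒ n = 2(δ/d)² = 2 × (3.857 / 0.46)² = 140.64.
Rounding up, n = 141 per group.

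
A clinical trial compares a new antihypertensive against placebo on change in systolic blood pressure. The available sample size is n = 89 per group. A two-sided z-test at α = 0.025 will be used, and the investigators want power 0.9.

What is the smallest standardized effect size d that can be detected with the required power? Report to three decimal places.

Need Φ(δ − 2.241) = 0.9, so δ = 2.241 + 1.282 = 3.523.
(Lower-tail contribution to power is negligible for δ > 0.)
δ = d·√(n/2) ⇒ d = δ/√(n/2) = 3.523/√(89/2) = 0.5281.

d ≈ 0.528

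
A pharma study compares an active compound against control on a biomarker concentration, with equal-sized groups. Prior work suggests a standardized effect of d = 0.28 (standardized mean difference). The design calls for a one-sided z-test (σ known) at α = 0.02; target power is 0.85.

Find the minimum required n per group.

For power 0.85 need Φ(δ − z_{0.02}) = 0.85, so δ = z_{0.02} + z_{0.15} = 2.054 + 1.036 = 3.090.
δ = d·√(n/2) ⇒ n = 2(δ/d)² = 2 × (3.090 / 0.28)² = 243.60.
Round up to the next whole unit.

n = 244 per group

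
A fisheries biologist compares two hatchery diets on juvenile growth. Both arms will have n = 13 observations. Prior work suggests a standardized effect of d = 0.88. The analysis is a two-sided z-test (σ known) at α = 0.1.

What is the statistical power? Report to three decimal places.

Noncentrality parameter: δ = d·√(n/2) = 0.88 × √(13/2) = 2.2436
Two-sided α = 0.1 → critical value z_{0.05} = 1.645.
Power = Φ(δ − 1.645) + Φ(−δ − 1.645) = Φ(0.599) + Φ(-3.888) = 0.7253 + 0.0001 = 0.7254.

Power ≈ 0.725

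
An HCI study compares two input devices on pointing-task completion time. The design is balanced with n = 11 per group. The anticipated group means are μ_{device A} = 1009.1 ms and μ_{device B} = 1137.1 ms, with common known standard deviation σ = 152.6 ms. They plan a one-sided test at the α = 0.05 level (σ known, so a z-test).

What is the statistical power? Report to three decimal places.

Power ≈ 0.626

Standardized effect: d = |μ_{device A} − μ_{device B}| / σ = |1009.1 − 1137.1| / 152.6 = 0.8388
Noncentrality parameter: δ = d·√(n/2) = 0.8388 × √(11/2) = 1.9671
One-sided α = 0.05 → critical value z_{0.05} = 1.645.
Power = P(Z > 1.645 − δ) = Φ(0.322) = 0.6264.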